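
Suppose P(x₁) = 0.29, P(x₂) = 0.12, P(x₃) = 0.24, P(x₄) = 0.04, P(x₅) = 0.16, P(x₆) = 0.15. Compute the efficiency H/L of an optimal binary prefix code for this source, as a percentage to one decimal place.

97.1%

Entropy H = −Σ p log₂ p ≈ 2.3984 bits.
Huffman merges: 1/25+3/25→4/25; 3/20+4/25→31/100; 4/25+6/25→2/5; 29/100+31/100→3/5; 2/5+3/5→1. L = 247/100 ≈ 2.4700.
Efficiency = H/L = 2.3984/2.4700 = 97.1%.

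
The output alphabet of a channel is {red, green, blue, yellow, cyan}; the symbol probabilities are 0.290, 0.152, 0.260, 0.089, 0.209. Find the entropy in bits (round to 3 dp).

2.219 bits

H = −Σ pᵢ log₂ pᵢ.
−0.290·log₂(0.290) = 0.5179
−0.152·log₂(0.152) = 0.4131
−0.260·log₂(0.260) = 0.5053
−0.089·log₂(0.089) = 0.3106
−0.209·log₂(0.209) = 0.4720
Sum ≈ 2.2189 → 2.219 bits.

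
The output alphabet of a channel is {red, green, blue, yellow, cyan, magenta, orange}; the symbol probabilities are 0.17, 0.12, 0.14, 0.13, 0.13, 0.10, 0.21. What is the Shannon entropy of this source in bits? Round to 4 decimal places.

H = −Σ pᵢ log₂ pᵢ.
−0.17·log₂(0.17) = 0.4346
−0.12·log₂(0.12) = 0.3671
−0.14·log₂(0.14) = 0.3971
−0.13·log₂(0.13) = 0.3826
−0.13·log₂(0.13) = 0.3826
−0.10·log₂(0.10) = 0.3322
−0.21·log₂(0.21) = 0.4728
Sum ≈ 2.7691 → 2.7691 bits.

2.7691 bits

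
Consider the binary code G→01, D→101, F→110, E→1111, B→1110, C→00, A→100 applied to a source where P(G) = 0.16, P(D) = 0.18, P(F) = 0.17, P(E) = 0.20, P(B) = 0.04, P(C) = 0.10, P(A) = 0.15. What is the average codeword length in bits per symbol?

L̄ = Σ pᵢ·ℓᵢ = 0.16·2 + 0.18·3 + 0.17·3 + 0.20·4 + 0.04·4 + 0.10·2 + 0.15·3 = 2.98 bits/symbol.

2.98 bits/symbol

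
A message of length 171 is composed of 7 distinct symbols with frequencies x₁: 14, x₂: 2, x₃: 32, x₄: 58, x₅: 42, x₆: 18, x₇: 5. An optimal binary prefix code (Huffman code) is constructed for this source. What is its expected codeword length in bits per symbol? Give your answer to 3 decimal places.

2.392 bits/symbol

Probabilities are the counts divided by 171.
Repeatedly combine the two least-probable nodes; the expected code length is the sum of the merged weights.
merge 2/171 + 5/171 → 7/171
merge 7/171 + 14/171 → 7/57
merge 2/19 + 7/57 → 13/57
merge 32/171 + 13/57 → 71/171
merge 14/57 + 58/171 → 100/171
merge 71/171 + 100/171 → 1
L = 7/171 + 7/57 + 13/57 + 71/171 + 100/171 + 1 = 409/171 ≈ 2.392 bits/symbol.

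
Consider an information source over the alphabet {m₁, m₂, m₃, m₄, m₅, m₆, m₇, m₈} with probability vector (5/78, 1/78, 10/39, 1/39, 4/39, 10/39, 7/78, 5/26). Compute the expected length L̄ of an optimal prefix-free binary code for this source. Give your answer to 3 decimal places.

2.628 bits/symbol

Repeatedly combine the two least-probable nodes; the expected code length is the sum of the merged weights.
merge 1/78 + 1/39 → 1/26
merge 1/26 + 5/78 → 4/39
merge 7/78 + 4/39 → 5/26
merge 4/39 + 5/26 → 23/78
merge 5/26 + 10/39 → 35/78
merge 10/39 + 23/78 → 43/78
merge 35/78 + 43/78 → 1
L = 1/26 + 4/39 + 5/26 + 23/78 + 35/78 + 43/78 + 1 = 205/78 ≈ 2.628 bits/symbol.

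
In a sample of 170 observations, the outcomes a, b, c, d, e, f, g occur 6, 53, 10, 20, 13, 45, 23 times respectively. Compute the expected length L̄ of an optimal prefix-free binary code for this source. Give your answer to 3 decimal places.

Probabilities are the counts divided by 170.
Repeatedly combine the two least-probable nodes; the expected code length is the sum of the merged weights.
merge 3/85 + 1/17 → 8/85
merge 13/170 + 8/85 → 29/170
merge 2/17 + 23/170 → 43/170
merge 29/170 + 43/170 → 36/85
merge 9/34 + 53/170 → 49/85
merge 36/85 + 49/85 → 1
L = 8/85 + 29/170 + 43/170 + 36/85 + 49/85 + 1 = 214/85 ≈ 2.518 bits/symbol.

2.518 bits/symbol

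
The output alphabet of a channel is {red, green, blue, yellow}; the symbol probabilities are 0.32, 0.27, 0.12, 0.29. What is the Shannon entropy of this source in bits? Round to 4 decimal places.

H = −Σ pᵢ log₂ pᵢ.
−0.32·log₂(0.32) = 0.5260
−0.27·log₂(0.27) = 0.5100
−0.12·log₂(0.12) = 0.3671
−0.29·log₂(0.29) = 0.5179
Sum ≈ 1.9210 → 1.9210 bits.

1.9210 bits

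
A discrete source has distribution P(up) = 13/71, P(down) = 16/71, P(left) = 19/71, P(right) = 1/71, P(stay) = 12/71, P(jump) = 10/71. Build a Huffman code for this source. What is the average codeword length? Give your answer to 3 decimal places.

Repeatedly combine the two least-probable nodes; the expected code length is the sum of the merged weights.
merge 1/71 + 10/71 → 11/71
merge 11/71 + 12/71 → 23/71
merge 13/71 + 16/71 → 29/71
merge 19/71 + 23/71 → 42/71
merge 29/71 + 42/71 → 1
L = 11/71 + 23/71 + 29/71 + 42/71 + 1 = 176/71 ≈ 2.479 bits/symbol.

2.479 bits/symbol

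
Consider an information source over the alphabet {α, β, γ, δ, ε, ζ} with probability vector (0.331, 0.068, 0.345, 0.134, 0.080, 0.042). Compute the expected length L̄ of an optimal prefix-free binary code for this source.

Repeatedly combine the two least-probable nodes; the expected code length is the sum of the merged weights.
merge 21/500 + 17/250 → 11/100
merge 2/25 + 11/100 → 19/100
merge 67/500 + 19/100 → 81/250
merge 81/250 + 331/1000 → 131/200
merge 69/200 + 131/200 → 1
L = 11/100 + 19/100 + 81/250 + 131/200 + 1 = 2279/1000 = 2.279 bits/symbol.

2.279 bits/symbol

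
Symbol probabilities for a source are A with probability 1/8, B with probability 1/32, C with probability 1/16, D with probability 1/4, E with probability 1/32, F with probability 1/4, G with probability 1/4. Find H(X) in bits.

2.4375 bits

Each probability is a power of 1/2, so log₂(1/p) is an integer.
H = Σ p·log₂(1/p) = 1/8·3 + 1/32·5 + 1/16·4 + 1/4·2 + 1/32·5 + 1/4·2 + 1/4·2 = 2.4375 bits.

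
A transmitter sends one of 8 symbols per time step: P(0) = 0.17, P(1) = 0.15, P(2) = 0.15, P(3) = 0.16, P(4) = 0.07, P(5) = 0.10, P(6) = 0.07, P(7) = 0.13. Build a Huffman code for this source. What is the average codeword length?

Repeatedly combine the two least-probable nodes; the expected code length is the sum of the merged weights.
merge 7/100 + 7/100 → 7/50
merge 1/10 + 13/100 → 23/100
merge 7/50 + 3/20 → 29/100
merge 3/20 + 4/25 → 31/100
merge 17/100 + 23/100 → 2/5
merge 29/100 + 31/100 → 3/5
merge 2/5 + 3/5 → 1
L = 7/50 + 23/100 + 29/100 + 31/100 + 2/5 + 3/5 + 1 = 297/100 = 2.97 bits/symbol.

2.97 bits/symbol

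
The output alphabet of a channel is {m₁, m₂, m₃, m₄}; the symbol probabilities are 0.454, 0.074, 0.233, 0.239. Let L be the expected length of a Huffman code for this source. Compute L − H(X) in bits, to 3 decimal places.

Entropy H = −Σ p log₂ p ≈ 1.7784 bits.
Huffman merges: 37/500+233/1000→307/1000; 239/1000+307/1000→273/500; 227/500+273/500→1. L = 1853/1000 ≈ 1.8530.
L − H = 1.8530 − 1.7784 = 0.075 bits.

0.075 bits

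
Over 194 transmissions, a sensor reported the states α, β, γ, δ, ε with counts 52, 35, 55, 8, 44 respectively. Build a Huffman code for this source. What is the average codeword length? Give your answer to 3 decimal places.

2.222 bits/symbol

Probabilities are the counts divided by 194.
Repeatedly combine the two least-probable nodes; the expected code length is the sum of the merged weights.
merge 4/97 + 35/194 → 43/194
merge 43/194 + 22/97 → 87/194
merge 26/97 + 55/194 → 107/194
merge 87/194 + 107/194 → 1
L = 43/194 + 87/194 + 107/194 + 1 = 431/194 ≈ 2.222 bits/symbol.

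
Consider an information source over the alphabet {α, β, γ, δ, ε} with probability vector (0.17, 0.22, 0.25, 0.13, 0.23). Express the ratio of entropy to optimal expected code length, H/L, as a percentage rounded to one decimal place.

Entropy H = −Σ p log₂ p ≈ 2.2855 bits.
Huffman merges: 13/100+17/100→3/10; 11/50+23/100→9/20; 1/4+3/10→11/20; 9/20+11/20→1. L = 23/10 ≈ 2.3000.
Efficiency = H/L = 2.2855/2.3000 = 99.4%.

99.4%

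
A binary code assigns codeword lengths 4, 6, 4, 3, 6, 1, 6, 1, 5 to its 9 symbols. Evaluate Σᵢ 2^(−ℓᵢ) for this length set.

With common denominator 2^6 = 64: Σ 2^(−ℓᵢ) = 4/64 + 1/64 + 4/64 + 8/64 + 1/64 + 32/64 + 1/64 + 32/64 + 2/64 = 85/64 = 1.328125.

1.328125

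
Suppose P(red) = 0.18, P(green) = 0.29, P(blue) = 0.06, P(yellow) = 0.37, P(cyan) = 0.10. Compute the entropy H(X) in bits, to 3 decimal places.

H = −Σ pᵢ log₂ pᵢ.
−0.18·log₂(0.18) = 0.4453
−0.29·log₂(0.29) = 0.5179
−0.06·log₂(0.06) = 0.2435
−0.37·log₂(0.37) = 0.5307
−0.10·log₂(0.10) = 0.3322
Sum ≈ 2.0697 → 2.070 bits.

2.070 bits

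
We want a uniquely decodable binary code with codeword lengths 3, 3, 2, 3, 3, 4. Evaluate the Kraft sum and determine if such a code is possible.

0.8125; yes

With common denominator 2^4 = 16: Σ 2^(−ℓᵢ) = 2/16 + 2/16 + 4/16 + 2/16 + 2/16 + 1/16 = 13/16 = 0.8125.
Kraft's inequality requires Σ ≤ 1; here Σ = 0.8125 ≤ 1, so such a prefix code exists.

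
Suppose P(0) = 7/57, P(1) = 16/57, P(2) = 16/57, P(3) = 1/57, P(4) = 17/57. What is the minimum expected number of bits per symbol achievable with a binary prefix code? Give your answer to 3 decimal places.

Repeatedly combine the two least-probable nodes; the expected code length is the sum of the merged weights.
merge 1/57 + 7/57 → 8/57
merge 8/57 + 16/57 → 8/19
merge 16/57 + 17/57 → 11/19
merge 8/19 + 11/19 → 1
L = 8/57 + 8/19 + 11/19 + 1 = 122/57 ≈ 2.140 bits/symbol.

2.140 bits/symbol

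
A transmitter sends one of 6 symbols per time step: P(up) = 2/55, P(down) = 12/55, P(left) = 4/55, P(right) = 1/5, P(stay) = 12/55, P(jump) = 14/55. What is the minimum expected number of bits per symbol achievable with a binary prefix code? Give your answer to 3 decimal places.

Repeatedly combine the two least-probable nodes; the expected code length is the sum of the merged weights.
merge 2/55 + 4/55 → 6/55
merge 6/55 + 1/5 → 17/55
merge 12/55 + 12/55 → 24/55
merge 14/55 + 17/55 → 31/55
merge 24/55 + 31/55 → 1
L = 6/55 + 17/55 + 24/55 + 31/55 + 1 = 133/55 ≈ 2.418 bits/symbol.

2.418 bits/symbol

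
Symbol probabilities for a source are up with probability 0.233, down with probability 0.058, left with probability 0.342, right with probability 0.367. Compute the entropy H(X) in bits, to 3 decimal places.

1.788 bits

H = −Σ pᵢ log₂ pᵢ.
−0.233·log₂(0.233) = 0.4897
−0.058·log₂(0.058) = 0.2383
−0.342·log₂(0.342) = 0.5294
−0.367·log₂(0.367) = 0.5307
Sum ≈ 1.7881 → 1.788 bits.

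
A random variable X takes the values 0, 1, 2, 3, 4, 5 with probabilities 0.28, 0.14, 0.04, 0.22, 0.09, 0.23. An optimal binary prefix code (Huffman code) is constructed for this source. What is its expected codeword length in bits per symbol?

Repeatedly combine the two least-probable nodes; the expected code length is the sum of the merged weights.
merge 1/25 + 9/100 → 13/100
merge 13/100 + 7/50 → 27/100
merge 11/50 + 23/100 → 9/20
merge 27/100 + 7/25 → 11/20
merge 9/20 + 11/20 → 1
L = 13/100 + 27/100 + 9/20 + 11/20 + 1 = 12/5 = 2.4 bits/symbol.

2.4 bits/symbol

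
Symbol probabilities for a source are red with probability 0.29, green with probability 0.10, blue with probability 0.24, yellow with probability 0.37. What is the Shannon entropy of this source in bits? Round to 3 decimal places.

H = −Σ pᵢ log₂ pᵢ.
−0.29·log₂(0.29) = 0.5179
−0.10·log₂(0.10) = 0.3322
−0.24·log₂(0.24) = 0.4941
−0.37·log₂(0.37) = 0.5307
Sum ≈ 1.8750 → 1.875 bits.

1.875 bits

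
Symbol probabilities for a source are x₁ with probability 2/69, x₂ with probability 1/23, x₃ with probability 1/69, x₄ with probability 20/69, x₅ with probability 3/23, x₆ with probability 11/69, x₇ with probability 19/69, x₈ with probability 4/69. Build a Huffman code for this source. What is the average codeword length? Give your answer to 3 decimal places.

2.551 bits/symbol

Repeatedly combine the two least-probable nodes; the expected code length is the sum of the merged weights.
merge 1/69 + 2/69 → 1/23
merge 1/23 + 1/23 → 2/23
merge 4/69 + 2/23 → 10/69
merge 3/23 + 10/69 → 19/69
merge 11/69 + 19/69 → 10/23
merge 19/69 + 20/69 → 13/23
merge 10/23 + 13/23 → 1
L = 1/23 + 2/23 + 10/69 + 19/69 + 10/23 + 13/23 + 1 = 176/69 ≈ 2.551 bits/symbol.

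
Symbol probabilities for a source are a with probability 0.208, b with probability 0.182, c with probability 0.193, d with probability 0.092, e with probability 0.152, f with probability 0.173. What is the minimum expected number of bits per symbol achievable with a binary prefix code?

2.599 bits/symbol

Repeatedly combine the two least-probable nodes; the expected code length is the sum of the merged weights.
merge 23/250 + 19/125 → 61/250
merge 173/1000 + 91/500 → 71/200
merge 193/1000 + 26/125 → 401/1000
merge 61/250 + 71/200 → 599/1000
merge 401/1000 + 599/1000 → 1
L = 61/250 + 71/200 + 401/1000 + 599/1000 + 1 = 2599/1000 = 2.599 bits/symbol.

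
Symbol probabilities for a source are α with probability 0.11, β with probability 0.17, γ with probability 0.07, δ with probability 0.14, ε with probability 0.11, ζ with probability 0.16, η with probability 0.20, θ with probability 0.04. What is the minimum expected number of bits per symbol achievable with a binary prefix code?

2.91 bits/symbol

Repeatedly combine the two least-probable nodes; the expected code length is the sum of the merged weights.
merge 1/25 + 7/100 → 11/100
merge 11/100 + 11/100 → 11/50
merge 11/100 + 7/50 → 1/4
merge 4/25 + 17/100 → 33/100
merge 1/5 + 11/50 → 21/50
merge 1/4 + 33/100 → 29/50
merge 21/50 + 29/50 → 1
L = 11/100 + 11/50 + 1/4 + 33/100 + 21/50 + 29/50 + 1 = 291/100 = 2.91 bits/symbol.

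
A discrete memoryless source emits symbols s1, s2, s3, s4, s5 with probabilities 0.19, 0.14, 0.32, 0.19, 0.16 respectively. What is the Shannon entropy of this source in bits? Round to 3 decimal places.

H = −Σ pᵢ log₂ pᵢ.
−0.19·log₂(0.19) = 0.4552
−0.14·log₂(0.14) = 0.3971
−0.32·log₂(0.32) = 0.5260
−0.19·log₂(0.19) = 0.4552
−0.16·log₂(0.16) = 0.4230
Sum ≈ 2.2566 → 2.257 bits.

2.257 bits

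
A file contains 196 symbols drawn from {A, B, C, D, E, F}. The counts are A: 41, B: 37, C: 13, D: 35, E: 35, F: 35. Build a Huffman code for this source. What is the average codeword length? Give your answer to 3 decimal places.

Probabilities are the counts divided by 196.
Repeatedly combine the two least-probable nodes; the expected code length is the sum of the merged weights.
merge 13/196 + 5/28 → 12/49
merge 5/28 + 5/28 → 5/14
merge 37/196 + 41/196 → 39/98
merge 12/49 + 5/14 → 59/98
merge 39/98 + 59/98 → 1
L = 12/49 + 5/14 + 39/98 + 59/98 + 1 = 255/98 ≈ 2.602 bits/symbol.

2.602 bits/symbol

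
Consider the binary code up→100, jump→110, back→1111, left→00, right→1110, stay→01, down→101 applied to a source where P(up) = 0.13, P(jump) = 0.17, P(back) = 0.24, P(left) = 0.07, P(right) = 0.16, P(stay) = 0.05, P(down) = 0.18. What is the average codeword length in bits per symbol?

3.28 bits/symbol

L̄ = Σ pᵢ·ℓᵢ = 0.13·3 + 0.17·3 + 0.24·4 + 0.07·2 + 0.16·4 + 0.05·2 + 0.18·3 = 3.28 bits/symbol.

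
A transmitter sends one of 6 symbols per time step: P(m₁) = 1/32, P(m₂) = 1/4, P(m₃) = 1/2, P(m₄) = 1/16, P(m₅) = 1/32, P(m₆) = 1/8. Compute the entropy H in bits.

1.9375 bits

Each probability is a power of 1/2, so log₂(1/p) is an integer.
H = Σ p·log₂(1/p) = 1/32·5 + 1/4·2 + 1/2·1 + 1/16·4 + 1/32·5 + 1/8·3 = 1.9375 bits.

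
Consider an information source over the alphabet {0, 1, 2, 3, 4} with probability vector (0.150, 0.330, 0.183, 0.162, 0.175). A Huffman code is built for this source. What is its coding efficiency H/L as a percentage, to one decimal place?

97.4%

Entropy H = −Σ p log₂ p ≈ 2.2522 bits.
Huffman merges: 3/20+81/500→39/125; 7/40+183/1000→179/500; 39/125+33/100→321/500; 179/500+321/500→1. L = 289/125 ≈ 2.3120.
Efficiency = H/L = 2.2522/2.3120 = 97.4%.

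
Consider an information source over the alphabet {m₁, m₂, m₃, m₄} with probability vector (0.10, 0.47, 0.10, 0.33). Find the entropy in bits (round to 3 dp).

1.704 bits

H = −Σ pᵢ log₂ pᵢ.
−0.10·log₂(0.10) = 0.3322
−0.47·log₂(0.47) = 0.5120
−0.10·log₂(0.10) = 0.3322
−0.33·log₂(0.33) = 0.5278
Sum ≈ 1.7042 → 1.704 bits.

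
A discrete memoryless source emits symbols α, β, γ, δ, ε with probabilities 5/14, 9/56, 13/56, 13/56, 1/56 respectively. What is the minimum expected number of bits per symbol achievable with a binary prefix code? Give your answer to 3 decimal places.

Repeatedly combine the two least-probable nodes; the expected code length is the sum of the merged weights.
merge 1/56 + 9/56 → 5/28
merge 5/28 + 13/56 → 23/56
merge 13/56 + 5/14 → 33/56
merge 23/56 + 33/56 → 1
L = 5/28 + 23/56 + 33/56 + 1 = 61/28 ≈ 2.179 bits/symbol.

2.179 bits/symbol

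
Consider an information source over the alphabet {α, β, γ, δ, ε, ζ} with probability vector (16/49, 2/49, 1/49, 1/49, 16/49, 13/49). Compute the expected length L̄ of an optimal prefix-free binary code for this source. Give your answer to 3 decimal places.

Repeatedly combine the two least-probable nodes; the expected code length is the sum of the merged weights.
merge 1/49 + 1/49 → 2/49
merge 2/49 + 2/49 → 4/49
merge 4/49 + 13/49 → 17/49
merge 16/49 + 16/49 → 32/49
merge 17/49 + 32/49 → 1
L = 2/49 + 4/49 + 17/49 + 32/49 + 1 = 104/49 ≈ 2.122 bits/symbol.

2.122 bits/symbol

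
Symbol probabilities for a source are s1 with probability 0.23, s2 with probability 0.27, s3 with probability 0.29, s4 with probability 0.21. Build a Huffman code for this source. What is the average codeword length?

Repeatedly combine the two least-probable nodes; the expected code length is the sum of the merged weights.
merge 21/100 + 23/100 → 11/25
merge 27/100 + 29/100 → 14/25
merge 11/25 + 14/25 → 1
L = 11/25 + 14/25 + 1 = 2 bits/symbol.

2 bits/symbol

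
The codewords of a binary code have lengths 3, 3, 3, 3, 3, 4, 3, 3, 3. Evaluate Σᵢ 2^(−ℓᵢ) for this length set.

With common denominator 2^4 = 16: Σ 2^(−ℓᵢ) = 2/16 + 2/16 + 2/16 + 2/16 + 2/16 + 1/16 + 2/16 + 2/16 + 2/16 = 17/16 = 1.0625.

1.0625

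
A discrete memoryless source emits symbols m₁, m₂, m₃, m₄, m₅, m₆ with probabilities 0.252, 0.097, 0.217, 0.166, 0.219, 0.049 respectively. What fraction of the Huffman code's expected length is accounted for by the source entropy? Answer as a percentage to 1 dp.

98.8%

Entropy H = −Σ p log₂ p ≈ 2.4290 bits.
Huffman merges: 49/1000+97/1000→73/500; 73/500+83/500→39/125; 217/1000+219/1000→109/250; 63/250+39/125→141/250; 109/250+141/250→1. L = 1229/500 ≈ 2.4580.
Efficiency = H/L = 2.4290/2.4580 = 98.8%.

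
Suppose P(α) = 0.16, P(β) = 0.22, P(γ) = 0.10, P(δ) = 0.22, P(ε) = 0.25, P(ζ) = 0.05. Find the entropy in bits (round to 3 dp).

2.432 bits

H = −Σ pᵢ log₂ pᵢ.
−0.16·log₂(0.16) = 0.4230
−0.22·log₂(0.22) = 0.4806
−0.10·log₂(0.10) = 0.3322
−0.22·log₂(0.22) = 0.4806
−0.25·log₂(0.25) = 0.5000
−0.05·log₂(0.05) = 0.2161
Sum ≈ 2.4325 → 2.432 bits.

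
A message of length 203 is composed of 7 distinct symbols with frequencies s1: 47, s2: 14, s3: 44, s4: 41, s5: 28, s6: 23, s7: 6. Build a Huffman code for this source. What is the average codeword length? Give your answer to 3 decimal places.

Probabilities are the counts divided by 203.
Repeatedly combine the two least-probable nodes; the expected code length is the sum of the merged weights.
merge 6/203 + 2/29 → 20/203
merge 20/203 + 23/203 → 43/203
merge 4/29 + 41/203 → 69/203
merge 43/203 + 44/203 → 3/7
merge 47/203 + 69/203 → 4/7
merge 3/7 + 4/7 → 1
L = 20/203 + 43/203 + 69/203 + 3/7 + 4/7 + 1 = 538/203 ≈ 2.650 bits/symbol.

2.650 bits/symbol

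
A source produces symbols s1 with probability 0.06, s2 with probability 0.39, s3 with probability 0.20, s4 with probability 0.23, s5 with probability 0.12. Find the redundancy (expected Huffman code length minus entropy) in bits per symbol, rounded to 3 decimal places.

Entropy H = −Σ p log₂ p ≈ 2.0925 bits.
Huffman merges: 3/50+3/25→9/50; 9/50+1/5→19/50; 23/100+19/50→61/100; 39/100+61/100→1. L = 217/100 ≈ 2.1700.
L − H = 2.1700 − 2.0925 = 0.078 bits.

0.078 bits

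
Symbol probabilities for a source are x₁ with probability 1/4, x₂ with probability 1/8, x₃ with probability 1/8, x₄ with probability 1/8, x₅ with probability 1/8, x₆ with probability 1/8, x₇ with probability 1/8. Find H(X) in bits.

2.75 bits

Each probability is a power of 1/2, so log₂(1/p) is an integer.
H = Σ p·log₂(1/p) = 1/4·2 + 1/8·3 + 1/8·3 + 1/8·3 + 1/8·3 + 1/8·3 + 1/8·3 = 2.75 bits.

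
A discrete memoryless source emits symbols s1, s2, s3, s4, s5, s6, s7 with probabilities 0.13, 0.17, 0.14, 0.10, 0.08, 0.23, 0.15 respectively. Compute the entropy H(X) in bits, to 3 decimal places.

2.736 bits

H = −Σ pᵢ log₂ pᵢ.
−0.13·log₂(0.13) = 0.3826
−0.17·log₂(0.17) = 0.4346
−0.14·log₂(0.14) = 0.3971
−0.10·log₂(0.10) = 0.3322
−0.08·log₂(0.08) = 0.2915
−0.23·log₂(0.23) = 0.4877
−0.15·log₂(0.15) = 0.4105
Sum ≈ 2.7363 → 2.736 bits.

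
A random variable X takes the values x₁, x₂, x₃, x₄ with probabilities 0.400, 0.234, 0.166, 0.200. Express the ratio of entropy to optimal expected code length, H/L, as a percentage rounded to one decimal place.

Entropy H = −Σ p log₂ p ≈ 1.9135 bits.
Huffman merges: 83/500+1/5→183/500; 117/500+183/500→3/5; 2/5+3/5→1. L = 983/500 ≈ 1.9660.
Efficiency = H/L = 1.9135/1.9660 = 97.3%.

97.3%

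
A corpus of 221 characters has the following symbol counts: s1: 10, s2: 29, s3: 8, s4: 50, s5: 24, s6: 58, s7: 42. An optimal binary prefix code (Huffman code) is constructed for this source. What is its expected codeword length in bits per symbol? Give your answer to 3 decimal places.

Probabilities are the counts divided by 221.
Repeatedly combine the two least-probable nodes; the expected code length is the sum of the merged weights.
merge 8/221 + 10/221 → 18/221
merge 18/221 + 24/221 → 42/221
merge 29/221 + 42/221 → 71/221
merge 42/221 + 50/221 → 92/221
merge 58/221 + 71/221 → 129/221
merge 92/221 + 129/221 → 1
L = 18/221 + 42/221 + 71/221 + 92/221 + 129/221 + 1 = 573/221 ≈ 2.593 bits/symbol.

2.593 bits/symbol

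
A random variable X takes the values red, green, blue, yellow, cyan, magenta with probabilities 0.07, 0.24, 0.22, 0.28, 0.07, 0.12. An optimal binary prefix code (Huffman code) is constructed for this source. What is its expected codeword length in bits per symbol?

Repeatedly combine the two least-probable nodes; the expected code length is the sum of the merged weights.
merge 7/100 + 7/100 → 7/50
merge 3/25 + 7/50 → 13/50
merge 11/50 + 6/25 → 23/50
merge 13/50 + 7/25 → 27/50
merge 23/50 + 27/50 → 1
L = 7/50 + 13/50 + 23/50 + 27/50 + 1 = 12/5 = 2.4 bits/symbol.

2.4 bits/symbol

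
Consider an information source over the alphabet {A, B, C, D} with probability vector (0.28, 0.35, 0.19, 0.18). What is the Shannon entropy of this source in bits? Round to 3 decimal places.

H = −Σ pᵢ log₂ pᵢ.
−0.28·log₂(0.28) = 0.5142
−0.35·log₂(0.35) = 0.5301
−0.19·log₂(0.19) = 0.4552
−0.18·log₂(0.18) = 0.4453
Sum ≈ 1.9449 → 1.945 bits.

1.945 bits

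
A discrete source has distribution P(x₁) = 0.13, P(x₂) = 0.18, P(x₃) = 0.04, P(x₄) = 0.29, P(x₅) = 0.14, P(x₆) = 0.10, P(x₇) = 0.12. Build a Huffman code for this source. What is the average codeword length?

Repeatedly combine the two least-probable nodes; the expected code length is the sum of the merged weights.
merge 1/25 + 1/10 → 7/50
merge 3/25 + 13/100 → 1/4
merge 7/50 + 7/50 → 7/25
merge 9/50 + 1/4 → 43/100
merge 7/25 + 29/100 → 57/100
merge 43/100 + 57/100 → 1
L = 7/50 + 1/4 + 7/25 + 43/100 + 57/100 + 1 = 267/100 = 2.67 bits/symbol.

2.67 bits/symbol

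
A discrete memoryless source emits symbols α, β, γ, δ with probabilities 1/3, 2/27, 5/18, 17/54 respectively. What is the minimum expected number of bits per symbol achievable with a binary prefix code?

Repeatedly combine the two least-probable nodes; the expected code length is the sum of the merged weights.
merge 2/27 + 5/18 → 19/54
merge 17/54 + 1/3 → 35/54
merge 19/54 + 35/54 → 1
L = 19/54 + 35/54 + 1 = 2 bits/symbol.

2 bits/symbol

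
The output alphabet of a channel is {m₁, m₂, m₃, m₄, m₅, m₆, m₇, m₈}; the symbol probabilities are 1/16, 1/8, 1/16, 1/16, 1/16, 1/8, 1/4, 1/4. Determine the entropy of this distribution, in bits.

Each probability is a power of 1/2, so log₂(1/p) is an integer.
H = Σ p·log₂(1/p) = 1/16·4 + 1/8·3 + 1/16·4 + 1/16·4 + 1/16·4 + 1/8·3 + 1/4·2 + 1/4·2 = 2.75 bits.

2.75 bits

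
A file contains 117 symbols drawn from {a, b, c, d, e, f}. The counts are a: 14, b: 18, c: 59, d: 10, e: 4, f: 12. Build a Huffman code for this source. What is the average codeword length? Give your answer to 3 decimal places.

2.111 bits/symbol

Probabilities are the counts divided by 117.
Repeatedly combine the two least-probable nodes; the expected code length is the sum of the merged weights.
merge 4/117 + 10/117 → 14/117
merge 4/39 + 14/117 → 2/9
merge 14/117 + 2/13 → 32/117
merge 2/9 + 32/117 → 58/117
merge 58/117 + 59/117 → 1
L = 14/117 + 2/9 + 32/117 + 58/117 + 1 = 19/9 ≈ 2.111 bits/symbol.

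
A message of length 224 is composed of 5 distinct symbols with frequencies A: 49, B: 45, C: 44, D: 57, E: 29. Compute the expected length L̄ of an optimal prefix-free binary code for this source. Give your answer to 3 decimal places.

2.326 bits/symbol

Probabilities are the counts divided by 224.
Repeatedly combine the two least-probable nodes; the expected code length is the sum of the merged weights.
merge 29/224 + 11/56 → 73/224
merge 45/224 + 7/32 → 47/112
merge 57/224 + 73/224 → 65/112
merge 47/112 + 65/112 → 1
L = 73/224 + 47/112 + 65/112 + 1 = 521/224 ≈ 2.326 bits/symbol.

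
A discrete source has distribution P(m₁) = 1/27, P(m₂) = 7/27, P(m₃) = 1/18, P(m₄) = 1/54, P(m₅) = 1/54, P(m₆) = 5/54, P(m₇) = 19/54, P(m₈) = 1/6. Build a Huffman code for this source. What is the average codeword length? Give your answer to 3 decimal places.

2.463 bits/symbol

Repeatedly combine the two least-probable nodes; the expected code length is the sum of the merged weights.
merge 1/54 + 1/54 → 1/27
merge 1/27 + 1/27 → 2/27
merge 1/18 + 2/27 → 7/54
merge 5/54 + 7/54 → 2/9
merge 1/6 + 2/9 → 7/18
merge 7/27 + 19/54 → 11/18
merge 7/18 + 11/18 → 1
L = 1/27 + 2/27 + 7/54 + 2/9 + 7/18 + 11/18 + 1 = 133/54 ≈ 2.463 bits/symbol.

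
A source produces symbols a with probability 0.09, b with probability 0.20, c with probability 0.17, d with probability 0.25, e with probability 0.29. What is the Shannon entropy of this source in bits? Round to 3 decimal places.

H = −Σ pᵢ log₂ pᵢ.
−0.09·log₂(0.09) = 0.3127
−0.20·log₂(0.20) = 0.4644
−0.17·log₂(0.17) = 0.4346
−0.25·log₂(0.25) = 0.5000
−0.29·log₂(0.29) = 0.5179
Sum ≈ 2.2295 → 2.230 bits.

2.230 bits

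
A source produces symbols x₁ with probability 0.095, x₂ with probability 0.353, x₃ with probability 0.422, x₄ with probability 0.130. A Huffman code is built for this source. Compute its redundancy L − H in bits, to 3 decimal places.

Entropy H = −Σ p log₂ p ≈ 1.7608 bits.
Huffman merges: 19/200+13/100→9/40; 9/40+353/1000→289/500; 211/500+289/500→1. L = 1803/1000 ≈ 1.8030.
L − H = 1.8030 − 1.7608 = 0.042 bits.

0.042 bits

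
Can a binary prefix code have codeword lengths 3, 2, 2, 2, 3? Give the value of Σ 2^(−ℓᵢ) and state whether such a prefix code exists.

With common denominator 2^3 = 8: Σ 2^(−ℓᵢ) = 1/8 + 2/8 + 2/8 + 2/8 + 1/8 = 8/8 = 1.
Kraft's inequality requires Σ ≤ 1; here Σ = 1 ≤ 1, so such a prefix code exists.

1; yes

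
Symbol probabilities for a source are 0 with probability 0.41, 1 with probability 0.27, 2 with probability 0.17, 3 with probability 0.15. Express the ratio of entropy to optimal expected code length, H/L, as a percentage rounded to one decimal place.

Entropy H = −Σ p log₂ p ≈ 1.8825 bits.
Huffman merges: 3/20+17/100→8/25; 27/100+8/25→59/100; 41/100+59/100→1. L = 191/100 ≈ 1.9100.
Efficiency = H/L = 1.8825/1.9100 = 98.6%.

98.6%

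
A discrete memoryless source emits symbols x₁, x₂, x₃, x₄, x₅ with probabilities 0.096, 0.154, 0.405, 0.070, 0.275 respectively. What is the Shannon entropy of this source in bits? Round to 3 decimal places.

2.049 bits

H = −Σ pᵢ log₂ pᵢ.
−0.096·log₂(0.096) = 0.3246
−0.154·log₂(0.154) = 0.4156
−0.405·log₂(0.405) = 0.5281
−0.070·log₂(0.070) = 0.2686
−0.275·log₂(0.275) = 0.5122
Sum ≈ 2.0491 → 2.049 bits.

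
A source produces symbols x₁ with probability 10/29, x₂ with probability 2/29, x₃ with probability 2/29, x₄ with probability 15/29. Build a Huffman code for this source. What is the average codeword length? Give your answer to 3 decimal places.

1.621 bits/symbol

Repeatedly combine the two least-probable nodes; the expected code length is the sum of the merged weights.
merge 2/29 + 2/29 → 4/29
merge 4/29 + 10/29 → 14/29
merge 14/29 + 15/29 → 1
L = 4/29 + 14/29 + 1 = 47/29 ≈ 1.621 bits/symbol.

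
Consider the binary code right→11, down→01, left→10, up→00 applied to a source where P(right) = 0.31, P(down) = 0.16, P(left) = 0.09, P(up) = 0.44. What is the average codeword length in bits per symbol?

2 bits/symbol

L̄ = Σ pᵢ·ℓᵢ = 0.31·2 + 0.16·2 + 0.09·2 + 0.44·2 = 2 bits/symbol.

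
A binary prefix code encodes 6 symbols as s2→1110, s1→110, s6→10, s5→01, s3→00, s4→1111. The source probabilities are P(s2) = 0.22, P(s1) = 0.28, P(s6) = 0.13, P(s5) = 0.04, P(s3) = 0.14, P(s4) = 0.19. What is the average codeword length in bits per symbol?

L̄ = Σ pᵢ·ℓᵢ = 0.22·4 + 0.28·3 + 0.13·2 + 0.04·2 + 0.14·2 + 0.19·4 = 3.1 bits/symbol.

3.1 bits/symbol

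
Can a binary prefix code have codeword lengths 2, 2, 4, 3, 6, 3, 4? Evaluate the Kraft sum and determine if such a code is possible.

With common denominator 2^6 = 64: Σ 2^(−ℓᵢ) = 16/64 + 16/64 + 4/64 + 8/64 + 1/64 + 8/64 + 4/64 = 57/64 = 0.890625.
Kraft's inequality requires Σ ≤ 1; here Σ = 0.890625 ≤ 1, so such a prefix code exists.

0.890625; yes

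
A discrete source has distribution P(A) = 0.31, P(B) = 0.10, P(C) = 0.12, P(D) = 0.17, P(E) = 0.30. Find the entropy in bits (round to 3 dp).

H = −Σ pᵢ log₂ pᵢ.
−0.31·log₂(0.31) = 0.5238
−0.10·log₂(0.10) = 0.3322
−0.12·log₂(0.12) = 0.3671
−0.17·log₂(0.17) = 0.4346
−0.30·log₂(0.30) = 0.5211
Sum ≈ 2.1787 → 2.179 bits.

2.179 bits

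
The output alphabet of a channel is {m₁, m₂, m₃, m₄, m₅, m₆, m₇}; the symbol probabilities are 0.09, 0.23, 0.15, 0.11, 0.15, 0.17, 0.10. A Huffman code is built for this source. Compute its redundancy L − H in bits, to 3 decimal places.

0.032 bits

Entropy H = −Σ p log₂ p ≈ 2.7385 bits.
Huffman merges: 9/100+1/10→19/100; 11/100+3/20→13/50; 3/20+17/100→8/25; 19/100+23/100→21/50; 13/50+8/25→29/50; 21/50+29/50→1. L = 277/100 ≈ 2.7700.
L − H = 2.7700 − 2.7385 = 0.032 bits.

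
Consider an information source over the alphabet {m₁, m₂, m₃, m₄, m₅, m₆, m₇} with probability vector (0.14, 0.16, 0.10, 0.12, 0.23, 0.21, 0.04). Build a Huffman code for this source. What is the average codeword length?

2.7 bits/symbol

Repeatedly combine the two least-probable nodes; the expected code length is the sum of the merged weights.
merge 1/25 + 1/10 → 7/50
merge 3/25 + 7/50 → 13/50
merge 7/50 + 4/25 → 3/10
merge 21/100 + 23/100 → 11/25
merge 13/50 + 3/10 → 14/25
merge 11/25 + 14/25 → 1
L = 7/50 + 13/50 + 3/10 + 11/25 + 14/25 + 1 = 27/10 = 2.7 bits/symbol.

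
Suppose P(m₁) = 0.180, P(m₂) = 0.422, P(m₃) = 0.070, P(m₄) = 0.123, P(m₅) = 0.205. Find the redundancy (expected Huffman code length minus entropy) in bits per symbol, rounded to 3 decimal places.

Entropy H = −Σ p log₂ p ≈ 2.0797 bits.
Huffman merges: 7/100+123/1000→193/1000; 9/50+193/1000→373/1000; 41/200+373/1000→289/500; 211/500+289/500→1. L = 268/125 ≈ 2.1440.
L − H = 2.1440 − 2.0797 = 0.064 bits.

0.064 bits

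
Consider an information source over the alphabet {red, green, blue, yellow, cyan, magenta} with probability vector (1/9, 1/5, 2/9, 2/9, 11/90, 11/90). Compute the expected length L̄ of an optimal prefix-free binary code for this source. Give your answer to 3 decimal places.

2.556 bits/symbol

Repeatedly combine the two least-probable nodes; the expected code length is the sum of the merged weights.
merge 1/9 + 11/90 → 7/30
merge 11/90 + 1/5 → 29/90
merge 2/9 + 2/9 → 4/9
merge 7/30 + 29/90 → 5/9
merge 4/9 + 5/9 → 1
L = 7/30 + 29/90 + 4/9 + 5/9 + 1 = 23/9 ≈ 2.556 bits/symbol.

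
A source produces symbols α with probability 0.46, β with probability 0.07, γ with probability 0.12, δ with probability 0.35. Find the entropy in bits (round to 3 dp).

1.681 bits

H = −Σ pᵢ log₂ pᵢ.
−0.46·log₂(0.46) = 0.5153
−0.07·log₂(0.07) = 0.2686
−0.12·log₂(0.12) = 0.3671
−0.35·log₂(0.35) = 0.5301
Sum ≈ 1.6811 → 1.681 bits.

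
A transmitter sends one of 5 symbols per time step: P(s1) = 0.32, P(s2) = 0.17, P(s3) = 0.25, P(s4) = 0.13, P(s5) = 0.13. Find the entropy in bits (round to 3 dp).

2.226 bits

H = −Σ pᵢ log₂ pᵢ.
−0.32·log₂(0.32) = 0.5260
−0.17·log₂(0.17) = 0.4346
−0.25·log₂(0.25) = 0.5000
−0.13·log₂(0.13) = 0.3826
−0.13·log₂(0.13) = 0.3826
Sum ≈ 2.2259 → 2.226 bits.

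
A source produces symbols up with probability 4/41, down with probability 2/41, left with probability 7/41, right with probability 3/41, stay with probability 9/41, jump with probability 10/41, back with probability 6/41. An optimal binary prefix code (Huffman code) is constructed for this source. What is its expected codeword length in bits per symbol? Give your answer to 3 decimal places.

2.659 bits/symbol

Repeatedly combine the two least-probable nodes; the expected code length is the sum of the merged weights.
merge 2/41 + 3/41 → 5/41
merge 4/41 + 5/41 → 9/41
merge 6/41 + 7/41 → 13/41
merge 9/41 + 9/41 → 18/41
merge 10/41 + 13/41 → 23/41
merge 18/41 + 23/41 → 1
L = 5/41 + 9/41 + 13/41 + 18/41 + 23/41 + 1 = 109/41 ≈ 2.659 bits/symbol.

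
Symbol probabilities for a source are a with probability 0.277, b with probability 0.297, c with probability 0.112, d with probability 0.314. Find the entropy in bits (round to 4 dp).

1.9117 bits

H = −Σ pᵢ log₂ pᵢ.
−0.277·log₂(0.277) = 0.5130
−0.297·log₂(0.297) = 0.5202
−0.112·log₂(0.112) = 0.3537
−0.314·log₂(0.314) = 0.5247
Sum ≈ 1.9117 → 1.9117 bits.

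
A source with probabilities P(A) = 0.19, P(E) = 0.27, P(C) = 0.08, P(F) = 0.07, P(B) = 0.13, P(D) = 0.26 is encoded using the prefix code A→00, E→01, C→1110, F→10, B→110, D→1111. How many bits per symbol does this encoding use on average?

2.81 bits/symbol

L̄ = Σ pᵢ·ℓᵢ = 0.19·2 + 0.27·2 + 0.08·4 + 0.07·2 + 0.13·3 + 0.26·4 = 2.81 bits/symbol.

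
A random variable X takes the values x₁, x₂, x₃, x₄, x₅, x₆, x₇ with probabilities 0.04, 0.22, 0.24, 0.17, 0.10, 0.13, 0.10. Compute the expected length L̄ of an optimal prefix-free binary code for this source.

Repeatedly combine the two least-probable nodes; the expected code length is the sum of the merged weights.
merge 1/25 + 1/10 → 7/50
merge 1/10 + 13/100 → 23/100
merge 7/50 + 17/100 → 31/100
merge 11/50 + 23/100 → 9/20
merge 6/25 + 31/100 → 11/20
merge 9/20 + 11/20 → 1
L = 7/50 + 23/100 + 31/100 + 9/20 + 11/20 + 1 = 67/25 = 2.68 bits/symbol.

2.68 bits/symbol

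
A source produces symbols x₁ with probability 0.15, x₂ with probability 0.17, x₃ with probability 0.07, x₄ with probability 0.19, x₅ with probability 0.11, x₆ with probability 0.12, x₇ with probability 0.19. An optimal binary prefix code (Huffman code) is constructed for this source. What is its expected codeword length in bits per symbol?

2.8 bits/symbol

Repeatedly combine the two least-probable nodes; the expected code length is the sum of the merged weights.
merge 7/100 + 11/100 → 9/50
merge 3/25 + 3/20 → 27/100
merge 17/100 + 9/50 → 7/20
merge 19/100 + 19/100 → 19/50
merge 27/100 + 7/20 → 31/50
merge 19/50 + 31/50 → 1
L = 9/50 + 27/100 + 7/20 + 19/50 + 31/50 + 1 = 14/5 = 2.8 bits/symbol.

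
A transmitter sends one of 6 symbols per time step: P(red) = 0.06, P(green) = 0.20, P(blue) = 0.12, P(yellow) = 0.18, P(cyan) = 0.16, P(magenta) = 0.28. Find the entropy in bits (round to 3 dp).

H = −Σ pᵢ log₂ pᵢ.
−0.06·log₂(0.06) = 0.2435
−0.20·log₂(0.20) = 0.4644
−0.12·log₂(0.12) = 0.3671
−0.18·log₂(0.18) = 0.4453
−0.16·log₂(0.16) = 0.4230
−0.28·log₂(0.28) = 0.5142
Sum ≈ 2.4575 → 2.458 bits.

2.458 bits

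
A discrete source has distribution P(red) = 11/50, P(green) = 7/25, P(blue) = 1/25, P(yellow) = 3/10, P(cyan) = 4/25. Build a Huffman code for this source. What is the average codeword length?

Repeatedly combine the two least-probable nodes; the expected code length is the sum of the merged weights.
merge 1/25 + 4/25 → 1/5
merge 1/5 + 11/50 → 21/50
merge 7/25 + 3/10 → 29/50
merge 21/50 + 29/50 → 1
L = 1/5 + 21/50 + 29/50 + 1 = 11/5 = 2.2 bits/symbol.

2.2 bits/symbol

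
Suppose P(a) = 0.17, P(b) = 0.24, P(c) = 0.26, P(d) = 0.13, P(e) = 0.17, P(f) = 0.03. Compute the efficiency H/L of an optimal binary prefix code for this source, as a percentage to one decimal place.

Entropy H = −Σ p log₂ p ≈ 2.4030 bits.
Huffman merges: 3/100+13/100→4/25; 4/25+17/100→33/100; 17/100+6/25→41/100; 13/50+33/100→59/100; 41/100+59/100→1. L = 249/100 ≈ 2.4900.
Efficiency = H/L = 2.4030/2.4900 = 96.5%.

96.5%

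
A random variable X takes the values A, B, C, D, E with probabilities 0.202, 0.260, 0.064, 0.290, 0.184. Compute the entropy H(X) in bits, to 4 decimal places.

2.1925 bits

H = −Σ pᵢ log₂ pᵢ.
−0.202·log₂(0.202) = 0.4661
−0.260·log₂(0.260) = 0.5053
−0.064·log₂(0.064) = 0.2538
−0.290·log₂(0.290) = 0.5179
−0.184·log₂(0.184) = 0.4494
Sum ≈ 2.1925 → 2.1925 bits.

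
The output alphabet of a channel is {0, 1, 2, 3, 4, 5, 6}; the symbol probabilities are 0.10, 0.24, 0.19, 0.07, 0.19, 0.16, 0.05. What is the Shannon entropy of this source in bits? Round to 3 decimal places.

H = −Σ pᵢ log₂ pᵢ.
−0.10·log₂(0.10) = 0.3322
−0.24·log₂(0.24) = 0.4941
−0.19·log₂(0.19) = 0.4552
−0.07·log₂(0.07) = 0.2686
−0.19·log₂(0.19) = 0.4552
−0.16·log₂(0.16) = 0.4230
−0.05·log₂(0.05) = 0.2161
Sum ≈ 2.6444 → 2.644 bits.

2.644 bits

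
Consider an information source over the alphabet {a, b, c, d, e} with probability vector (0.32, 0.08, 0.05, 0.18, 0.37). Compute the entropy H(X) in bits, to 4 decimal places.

H = −Σ pᵢ log₂ pᵢ.
−0.32·log₂(0.32) = 0.5260
−0.08·log₂(0.08) = 0.2915
−0.05·log₂(0.05) = 0.2161
−0.18·log₂(0.18) = 0.4453
−0.37·log₂(0.37) = 0.5307
Sum ≈ 2.0097 → 2.0097 bits.

2.0097 bits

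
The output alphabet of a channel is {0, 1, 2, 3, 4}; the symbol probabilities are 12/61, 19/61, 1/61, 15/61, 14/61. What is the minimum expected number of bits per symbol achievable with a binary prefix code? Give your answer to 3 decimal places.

2.213 bits/symbol

Repeatedly combine the two least-probable nodes; the expected code length is the sum of the merged weights.
merge 1/61 + 12/61 → 13/61
merge 13/61 + 14/61 → 27/61
merge 15/61 + 19/61 → 34/61
merge 27/61 + 34/61 → 1
L = 13/61 + 27/61 + 34/61 + 1 = 135/61 ≈ 2.213 bits/symbol.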